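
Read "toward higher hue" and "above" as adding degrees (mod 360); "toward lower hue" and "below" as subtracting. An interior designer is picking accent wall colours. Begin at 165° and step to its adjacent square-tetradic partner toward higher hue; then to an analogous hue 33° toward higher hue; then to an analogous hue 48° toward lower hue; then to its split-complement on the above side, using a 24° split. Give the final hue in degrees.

84°

165 + 90 = 255°   (square ↑)
255 + 33 = 288°   (analog 33° ↑)
288 − 48 = 240°   (analog 48° ↓)
240 + 204 = 444 → 444 − 360 = 84°   (split-comp 24° ↑)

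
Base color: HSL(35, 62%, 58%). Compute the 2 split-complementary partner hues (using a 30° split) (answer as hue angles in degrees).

185° and 245°

Split-complementary hues sit 30° either side of the complement.
Complement of 35 deg: 35 + 180 = 215°
215 − 30 = 185°
215 + 30 = 245°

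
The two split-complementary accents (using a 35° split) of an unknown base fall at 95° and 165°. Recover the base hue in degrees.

310°

The accents sit 35° either side of the complement, so the complement is their short-arc midpoint on the wheel.
Short-arc midpoint of 95° and 165°: 130°.
Base is 180° from the complement: 130 − 180 = -50 → -50 + 360 = 310°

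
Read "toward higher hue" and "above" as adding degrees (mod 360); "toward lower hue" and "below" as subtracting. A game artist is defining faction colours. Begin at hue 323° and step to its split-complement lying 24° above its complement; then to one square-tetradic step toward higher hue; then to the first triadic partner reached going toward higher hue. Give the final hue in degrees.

323 + 204 = 527 → 527 − 360 = 167°   (split-comp 24° ↑)
167 + 90 = 257°   (square ↑)
257 + 120 = 377 → 377 − 360 = 17°   (triadic ↑)

17°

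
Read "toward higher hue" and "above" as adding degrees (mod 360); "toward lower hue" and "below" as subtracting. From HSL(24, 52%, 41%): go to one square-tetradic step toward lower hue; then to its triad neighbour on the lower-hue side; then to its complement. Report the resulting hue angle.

24 − 90 = -66 → -66 + 360 = 294°   (square ↓)
294 − 120 = 174°   (triadic ↓)
174 + 180 = 354°   (complement)

354°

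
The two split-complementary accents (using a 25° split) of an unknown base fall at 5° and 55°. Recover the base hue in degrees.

210°

The accents sit 25° either side of the complement, so the complement is their short-arc midpoint on the wheel.
Short-arc midpoint of 5° and 55°: 30°.
Base is 180° from the complement: 30 − 180 = -150 → -150 + 360 = 210°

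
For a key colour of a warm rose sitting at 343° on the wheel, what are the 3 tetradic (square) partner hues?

343 + 90 = 433 → 433 − 360 = 73°
343 + 180 = 523 → 523 − 360 = 163°
343 + 270 = 613 → 613 − 360 = 253°

73°, 163°, 253°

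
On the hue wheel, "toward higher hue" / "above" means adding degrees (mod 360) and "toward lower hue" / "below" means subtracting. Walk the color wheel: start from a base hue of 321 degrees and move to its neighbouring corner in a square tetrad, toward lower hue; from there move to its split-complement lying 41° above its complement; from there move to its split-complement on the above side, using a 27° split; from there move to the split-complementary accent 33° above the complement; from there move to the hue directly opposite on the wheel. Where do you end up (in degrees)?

−90° (square ↓): 321 − 90 = 231°
+221° (split-comp 41° ↑): 231 + 221 = 452 → 452 − 360 = 92°
+207° (split-comp 27° ↑): 92 + 207 = 299°
+213° (split-comp 33° ↑): 299 + 213 = 512 → 512 − 360 = 152°
+180° (complement): 152 + 180 = 332°

332°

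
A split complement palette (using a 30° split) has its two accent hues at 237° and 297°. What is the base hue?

87°

The accents sit 30° either side of the complement, so the complement is their short-arc midpoint on the wheel.
Short-arc midpoint of 237° and 297°: 267°.
Base is 180° from the complement: 267 − 180 = 87°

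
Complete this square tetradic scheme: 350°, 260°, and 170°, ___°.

A square tetradic scheme places four hues every 90°.
The full set through 170° is {80°, 170°, 260°, 350°}.
Given {170°, 260°, 350°}, the missing hue is 80°.

80°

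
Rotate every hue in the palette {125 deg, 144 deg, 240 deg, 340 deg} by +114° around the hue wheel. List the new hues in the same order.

239°, 258°, 354°, 94°

125 + 114 = 239°
144 + 114 = 258°
240 + 114 = 354°
340 + 114 = 454 → 454 − 360 = 94°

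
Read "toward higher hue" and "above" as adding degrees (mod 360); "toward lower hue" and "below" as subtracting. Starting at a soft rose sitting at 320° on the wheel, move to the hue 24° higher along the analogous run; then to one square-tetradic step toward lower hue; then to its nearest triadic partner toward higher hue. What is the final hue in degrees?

analog 24° ↑ +24°: 320 + 24 = 344°
square ↓ −90°: 344 − 90 = 254°
triadic ↑ +120°: 254 + 120 = 374 → 374 − 360 = 14°

14°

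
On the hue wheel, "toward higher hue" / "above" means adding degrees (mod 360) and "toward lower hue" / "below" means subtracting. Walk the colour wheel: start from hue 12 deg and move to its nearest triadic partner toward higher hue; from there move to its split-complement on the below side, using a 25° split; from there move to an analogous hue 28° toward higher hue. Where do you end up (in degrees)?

triadic ↑ +120°: 12 + 120 = 132°
split-comp 25° ↓ +155°: 132 + 155 = 287°
analog 28° ↑ +28°: 287 + 28 = 315°

315°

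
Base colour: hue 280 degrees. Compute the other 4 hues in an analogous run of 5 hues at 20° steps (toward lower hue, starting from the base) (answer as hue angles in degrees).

Analogous hues sit every 20° along the wheel.
280 − 20 = 260°
280 − 40 = 240°
280 − 60 = 220°
280 − 80 = 200°

260°, 240°, 220°, and 200°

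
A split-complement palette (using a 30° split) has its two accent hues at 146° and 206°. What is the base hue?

356°

The accents sit 30° either side of the complement, so the complement is their short-arc midpoint on the wheel.
Short-arc midpoint of 146° and 206°: 176°.
Base is 180° from the complement: 176 − 180 = -4 → -4 + 360 = 356°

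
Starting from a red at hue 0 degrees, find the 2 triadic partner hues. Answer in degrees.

A triad places three hues 120° apart.
0 + 120 = 120°
0 + 240 = 240°

120° and 240°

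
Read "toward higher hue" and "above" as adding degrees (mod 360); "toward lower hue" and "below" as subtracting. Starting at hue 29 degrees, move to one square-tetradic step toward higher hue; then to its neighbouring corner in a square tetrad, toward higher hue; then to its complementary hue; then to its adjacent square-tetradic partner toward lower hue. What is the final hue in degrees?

299°

square ↑ +90°: 29 + 90 = 119°
square ↑ +90°: 119 + 90 = 209°
complement +180°: 209 + 180 = 389 → 389 − 360 = 29°
square ↓ −90°: 29 − 90 = -61 → -61 + 360 = 299°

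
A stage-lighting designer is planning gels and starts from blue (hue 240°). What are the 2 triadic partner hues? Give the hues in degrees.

A triad places three hues 120° apart.
240 + 120 = 360 → 360 − 360 = 0°
240 + 240 = 480 → 480 − 360 = 120°

0° and 120°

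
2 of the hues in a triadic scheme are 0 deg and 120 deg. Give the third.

240°

A triad places three hues 120° apart.
The full set through 0° is {0°, 120°, 240°}.
Given {0°, 120°}, the missing hue is 240°.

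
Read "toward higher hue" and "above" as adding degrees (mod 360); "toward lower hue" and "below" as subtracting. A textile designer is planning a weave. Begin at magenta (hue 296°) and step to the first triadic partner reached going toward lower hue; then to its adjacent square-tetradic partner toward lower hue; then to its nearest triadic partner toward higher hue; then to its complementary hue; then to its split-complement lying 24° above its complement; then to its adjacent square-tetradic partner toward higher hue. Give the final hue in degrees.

triadic ↓ −120°: 296 − 120 = 176°
square ↓ −90°: 176 − 90 = 86°
triadic ↑ +120°: 86 + 120 = 206°
complement +180°: 206 + 180 = 386 → 386 − 360 = 26°
split-comp 24° ↑ +204°: 26 + 204 = 230°
square ↑ +90°: 230 + 90 = 320°

320°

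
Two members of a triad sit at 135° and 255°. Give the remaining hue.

15°

A triad spaces three hues 120° apart.
The full set is {15°, 135°, 255°}.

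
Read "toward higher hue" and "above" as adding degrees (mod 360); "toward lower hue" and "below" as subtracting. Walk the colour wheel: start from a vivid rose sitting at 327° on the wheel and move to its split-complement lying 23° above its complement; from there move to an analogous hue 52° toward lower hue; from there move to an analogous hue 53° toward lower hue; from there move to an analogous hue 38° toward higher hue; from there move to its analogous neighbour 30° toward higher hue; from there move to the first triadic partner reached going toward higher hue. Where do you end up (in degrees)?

253°

split-comp 23° ↑ +203°: 327 + 203 = 530 → 530 − 360 = 170°
analog 52° ↓ −52°: 170 − 52 = 118°
analog 53° ↓ −53°: 118 − 53 = 65°
analog 38° ↑ +38°: 65 + 38 = 103°
analog 30° ↑ +30°: 103 + 30 = 133°
triadic ↑ +120°: 133 + 120 = 253°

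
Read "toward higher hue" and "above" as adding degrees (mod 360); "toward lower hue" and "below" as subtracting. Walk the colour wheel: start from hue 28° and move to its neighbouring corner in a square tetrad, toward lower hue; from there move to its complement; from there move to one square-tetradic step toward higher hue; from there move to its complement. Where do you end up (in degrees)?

square ↓ −90°: 28 − 90 = -62 → -62 + 360 = 298°
complement +180°: 298 + 180 = 478 → 478 − 360 = 118°
square ↑ +90°: 118 + 90 = 208°
complement +180°: 208 + 180 = 388 → 388 − 360 = 28°

28°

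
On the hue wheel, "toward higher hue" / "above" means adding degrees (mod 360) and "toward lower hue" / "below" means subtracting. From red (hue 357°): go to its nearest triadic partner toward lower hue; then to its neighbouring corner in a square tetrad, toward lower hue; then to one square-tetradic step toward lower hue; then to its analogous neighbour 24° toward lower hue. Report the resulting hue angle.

33°

triadic ↓ −120°: 357 − 120 = 237°
square ↓ −90°: 237 − 90 = 147°
square ↓ −90°: 147 − 90 = 57°
analog 24° ↓ −24°: 57 − 24 = 33°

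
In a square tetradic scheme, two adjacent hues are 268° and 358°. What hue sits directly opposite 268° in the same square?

A square tetradic scheme places four hues 90° apart; opposite corners are 180° apart.
268 + 180 = 448 → 448 − 360 = 88°

88°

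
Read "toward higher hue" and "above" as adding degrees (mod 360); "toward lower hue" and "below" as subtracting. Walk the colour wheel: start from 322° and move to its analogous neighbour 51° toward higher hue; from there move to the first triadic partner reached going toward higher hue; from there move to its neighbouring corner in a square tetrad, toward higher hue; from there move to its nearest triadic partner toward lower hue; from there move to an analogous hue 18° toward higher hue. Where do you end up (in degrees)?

121°

322 + 51 = 373 → 373 − 360 = 13°   (analog 51° ↑)
13 + 120 = 133°   (triadic ↑)
133 + 90 = 223°   (square ↑)
223 − 120 = 103°   (triadic ↓)
103 + 18 = 121°   (analog 18° ↑)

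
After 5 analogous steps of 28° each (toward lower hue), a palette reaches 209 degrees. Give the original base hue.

349°

5 steps of 28° (toward lower hue) give a net shift of −140°.
Start = end − shift: 209 + 140 = 349°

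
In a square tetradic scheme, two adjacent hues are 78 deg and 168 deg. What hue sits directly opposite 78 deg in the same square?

258°

A square tetradic scheme places four hues 90° apart; opposite corners are 180° apart.
78 + 180 = 258°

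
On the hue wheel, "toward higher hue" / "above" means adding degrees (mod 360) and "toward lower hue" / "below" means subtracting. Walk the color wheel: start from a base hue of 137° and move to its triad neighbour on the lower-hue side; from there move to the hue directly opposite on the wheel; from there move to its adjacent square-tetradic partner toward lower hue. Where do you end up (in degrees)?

107°

triadic ↓ −120°: 137 − 120 = 17°
complement +180°: 17 + 180 = 197°
square ↓ −90°: 197 − 90 = 107°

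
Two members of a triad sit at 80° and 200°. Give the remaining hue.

320°

A triad spaces three hues 120° apart.
The full set is {80°, 200°, 320°}.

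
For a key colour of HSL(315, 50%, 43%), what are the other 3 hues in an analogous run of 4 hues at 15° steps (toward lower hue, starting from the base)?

315 − 15 = 300°
315 − 30 = 285°
315 − 45 = 270°

300°, 285°, 270°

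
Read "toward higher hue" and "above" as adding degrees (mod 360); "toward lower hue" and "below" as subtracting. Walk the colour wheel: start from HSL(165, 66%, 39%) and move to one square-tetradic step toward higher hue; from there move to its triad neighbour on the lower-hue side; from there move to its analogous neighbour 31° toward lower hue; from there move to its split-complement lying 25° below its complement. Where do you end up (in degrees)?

259°

square ↑ +90°: 165 + 90 = 255°
triadic ↓ −120°: 255 − 120 = 135°
analog 31° ↓ −31°: 135 − 31 = 104°
split-comp 25° ↓ +155°: 104 + 155 = 259°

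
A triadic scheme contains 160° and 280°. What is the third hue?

40°

A triad spaces three hues 120° apart.
The full set is {40°, 160°, 280°}.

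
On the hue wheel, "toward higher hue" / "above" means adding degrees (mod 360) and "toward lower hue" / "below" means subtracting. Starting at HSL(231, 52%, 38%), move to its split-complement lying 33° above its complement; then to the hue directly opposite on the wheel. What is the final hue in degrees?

264°

231 + 213 = 444 → 444 − 360 = 84°   (split-comp 33° ↑)
84 + 180 = 264°   (complement)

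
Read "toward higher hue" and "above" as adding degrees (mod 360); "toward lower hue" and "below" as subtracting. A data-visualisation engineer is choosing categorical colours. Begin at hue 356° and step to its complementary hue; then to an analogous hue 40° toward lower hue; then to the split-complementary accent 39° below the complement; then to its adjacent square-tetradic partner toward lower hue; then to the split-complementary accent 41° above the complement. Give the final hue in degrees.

356 + 180 = 536 → 536 − 360 = 176°   (complement)
176 − 40 = 136°   (analog 40° ↓)
136 + 141 = 277°   (split-comp 39° ↓)
277 − 90 = 187°   (square ↓)
187 + 221 = 408 → 408 − 360 = 48°   (split-comp 41° ↑)

48°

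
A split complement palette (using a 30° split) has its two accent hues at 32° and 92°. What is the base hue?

The accents sit 30° either side of the complement, so the complement is their short-arc midpoint on the wheel.
Short-arc midpoint of 32° and 92°: 62°.
Base is 180° from the complement: 62 − 180 = -118 → -118 + 360 = 242°

242°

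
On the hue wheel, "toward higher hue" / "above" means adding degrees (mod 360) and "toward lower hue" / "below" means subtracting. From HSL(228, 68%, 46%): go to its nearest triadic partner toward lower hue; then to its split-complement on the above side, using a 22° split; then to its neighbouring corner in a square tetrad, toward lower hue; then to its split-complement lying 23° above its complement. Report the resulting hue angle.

63°

−120° (triadic ↓): 228 − 120 = 108°
+202° (split-comp 22° ↑): 108 + 202 = 310°
−90° (square ↓): 310 − 90 = 220°
+203° (split-comp 23° ↑): 220 + 203 = 423 → 423 − 360 = 63°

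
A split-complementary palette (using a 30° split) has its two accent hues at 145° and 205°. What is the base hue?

The accents sit 30° either side of the complement, so the complement is their short-arc midpoint on the wheel.
Short-arc midpoint of 145° and 205°: 175°.
Base is 180° from the complement: 175 − 180 = -5 → -5 + 360 = 355°

355°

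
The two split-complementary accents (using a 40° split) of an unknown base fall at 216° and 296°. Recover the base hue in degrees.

76°

The accents sit 40° either side of the complement, so the complement is their short-arc midpoint on the wheel.
Short-arc midpoint of 216° and 296°: 256°.
Base is 180° from the complement: 256 − 180 = 76°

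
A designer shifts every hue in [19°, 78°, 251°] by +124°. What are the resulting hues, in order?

143°, 202°, 15°

19 + 124 = 143°
78 + 124 = 202°
251 + 124 = 375 → 375 − 360 = 15°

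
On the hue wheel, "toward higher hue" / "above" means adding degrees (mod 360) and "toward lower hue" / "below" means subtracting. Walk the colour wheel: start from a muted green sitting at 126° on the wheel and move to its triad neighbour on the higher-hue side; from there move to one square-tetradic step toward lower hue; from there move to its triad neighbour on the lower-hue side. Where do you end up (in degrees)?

126 + 120 = 246°   (triadic ↑)
246 − 90 = 156°   (square ↓)
156 − 120 = 36°   (triadic ↓)

36°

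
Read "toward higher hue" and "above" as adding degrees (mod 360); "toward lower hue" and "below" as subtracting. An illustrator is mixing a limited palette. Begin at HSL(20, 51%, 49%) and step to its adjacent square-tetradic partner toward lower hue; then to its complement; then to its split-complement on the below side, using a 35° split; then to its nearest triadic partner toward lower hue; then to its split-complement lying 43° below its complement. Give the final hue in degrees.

272°

−90° (square ↓): 20 − 90 = -70 → -70 + 360 = 290°
+180° (complement): 290 + 180 = 470 → 470 − 360 = 110°
+145° (split-comp 35° ↓): 110 + 145 = 255°
−120° (triadic ↓): 255 − 120 = 135°
+137° (split-comp 43° ↓): 135 + 137 = 272°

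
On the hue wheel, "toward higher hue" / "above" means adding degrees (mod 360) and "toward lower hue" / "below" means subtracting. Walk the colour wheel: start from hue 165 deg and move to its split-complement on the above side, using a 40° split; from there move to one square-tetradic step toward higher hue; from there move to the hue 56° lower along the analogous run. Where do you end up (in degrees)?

59°

split-comp 40° ↑ +220°: 165 + 220 = 385 → 385 − 360 = 25°
square ↑ +90°: 25 + 90 = 115°
analog 56° ↓ −56°: 115 − 56 = 59°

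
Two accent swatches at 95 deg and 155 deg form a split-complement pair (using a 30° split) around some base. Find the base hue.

The accents sit 30° either side of the complement, so the complement is their short-arc midpoint on the wheel.
Short-arc midpoint of 95° and 155°: 125°.
Base is 180° from the complement: 125 − 180 = -55 → -55 + 360 = 305°

305°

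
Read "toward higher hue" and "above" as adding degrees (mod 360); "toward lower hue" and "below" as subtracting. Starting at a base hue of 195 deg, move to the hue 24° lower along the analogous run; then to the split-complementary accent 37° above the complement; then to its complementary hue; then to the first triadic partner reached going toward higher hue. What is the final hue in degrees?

328°

195 − 24 = 171°   (analog 24° ↓)
171 + 217 = 388 → 388 − 360 = 28°   (split-comp 37° ↑)
28 + 180 = 208°   (complement)
208 + 120 = 328°   (triadic ↑)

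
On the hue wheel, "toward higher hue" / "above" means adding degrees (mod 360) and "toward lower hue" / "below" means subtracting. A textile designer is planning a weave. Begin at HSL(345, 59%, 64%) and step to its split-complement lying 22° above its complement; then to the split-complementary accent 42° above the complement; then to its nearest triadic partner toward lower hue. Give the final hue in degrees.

345 + 202 = 547 → 547 − 360 = 187°   (split-comp 22° ↑)
187 + 222 = 409 → 409 − 360 = 49°   (split-comp 42° ↑)
49 − 120 = -71 → -71 + 360 = 289°   (triadic ↓)

289°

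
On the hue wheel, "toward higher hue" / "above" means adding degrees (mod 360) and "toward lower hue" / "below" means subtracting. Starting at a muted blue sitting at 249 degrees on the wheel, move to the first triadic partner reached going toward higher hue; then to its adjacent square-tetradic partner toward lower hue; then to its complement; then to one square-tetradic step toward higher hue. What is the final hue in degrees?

189°

triadic ↑ +120°: 249 + 120 = 369 → 369 − 360 = 9°
square ↓ −90°: 9 − 90 = -81 → -81 + 360 = 279°
complement +180°: 279 + 180 = 459 → 459 − 360 = 99°
square ↑ +90°: 99 + 90 = 189°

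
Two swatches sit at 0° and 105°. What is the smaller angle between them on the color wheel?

|0 − 105| = 105.
105 ≤ 180, so the shorter arc is 105°.

105°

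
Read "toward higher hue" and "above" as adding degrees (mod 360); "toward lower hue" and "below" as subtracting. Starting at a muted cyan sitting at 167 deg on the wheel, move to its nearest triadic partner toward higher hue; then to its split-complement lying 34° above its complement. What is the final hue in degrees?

+120° (triadic ↑): 167 + 120 = 287°
+214° (split-comp 34° ↑): 287 + 214 = 501 → 501 − 360 = 141°

141°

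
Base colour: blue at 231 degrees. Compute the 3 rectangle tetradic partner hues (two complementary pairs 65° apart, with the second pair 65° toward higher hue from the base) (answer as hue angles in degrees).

A rectangular tetradic uses two complementary pairs 65° apart: offsets 0°, 65°, 180°, 245°.
231 + 65 = 296°
231 + 180 = 411 → 411 − 360 = 51°
231 + 245 = 476 → 476 − 360 = 116°

296°, 51°, and 116°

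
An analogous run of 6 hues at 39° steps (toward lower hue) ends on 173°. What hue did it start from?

8°

5 steps of 39° (toward lower hue) give a net shift of −195°.
Start = end − shift: 173 + 195 = 368 → 368 − 360 = 8°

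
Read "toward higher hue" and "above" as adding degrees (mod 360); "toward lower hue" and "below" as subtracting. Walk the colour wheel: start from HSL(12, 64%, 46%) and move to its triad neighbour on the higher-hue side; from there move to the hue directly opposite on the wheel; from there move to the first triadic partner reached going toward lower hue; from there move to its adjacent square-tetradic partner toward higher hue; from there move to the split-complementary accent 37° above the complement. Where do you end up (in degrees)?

12 + 120 = 132°   (triadic ↑)
132 + 180 = 312°   (complement)
312 − 120 = 192°   (triadic ↓)
192 + 90 = 282°   (square ↑)
282 + 217 = 499 → 499 − 360 = 139°   (split-comp 37° ↑)

139°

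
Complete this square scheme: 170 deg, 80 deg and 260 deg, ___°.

350°

A square tetradic scheme places four hues every 90°.
The full set through 80° is {80°, 170°, 260°, 350°}.
Given {80°, 170°, 260°}, the missing hue is 350°.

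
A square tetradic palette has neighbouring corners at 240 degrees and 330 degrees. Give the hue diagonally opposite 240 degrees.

A square tetradic scheme places four hues 90° apart; opposite corners are 180° apart.
240 + 180 = 420 → 420 − 360 = 60°

60°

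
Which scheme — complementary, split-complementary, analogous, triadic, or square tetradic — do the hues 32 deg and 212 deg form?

Sort the hues: 32°, 212°.
Successive gaps around the wheel: 180°, 180°.
Two hues 180° apart are complementary.

complementary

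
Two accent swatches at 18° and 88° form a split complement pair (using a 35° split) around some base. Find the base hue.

The accents sit 35° either side of the complement, so the complement is their short-arc midpoint on the wheel.
Short-arc midpoint of 18° and 88°: 53°.
Base is 180° from the complement: 53 − 180 = -127 → -127 + 360 = 233°

233°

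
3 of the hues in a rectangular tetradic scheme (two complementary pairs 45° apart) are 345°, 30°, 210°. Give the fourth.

165°

A rectangular tetradic uses two complementary pairs 45° apart: offsets 0°, 45°, 180°, 225°.
Among {30°, 210°, 345°}, 210° and 30° are a 180° pair.
The remaining hue 345° needs its own complement: 345 + 180 = 525 → 525 − 360 = 165°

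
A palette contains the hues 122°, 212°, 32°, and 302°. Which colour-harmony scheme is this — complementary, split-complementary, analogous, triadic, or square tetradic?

square tetradic

Sort the hues: 32°, 122°, 212°, 302°.
Successive gaps around the wheel: 90°, 90°, 90°, 90°.
Four hues every 90° form a square tetradic scheme.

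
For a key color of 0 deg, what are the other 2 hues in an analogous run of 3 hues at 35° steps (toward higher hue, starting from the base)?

35° and 70°

0 + 35 = 35°
0 + 70 = 70°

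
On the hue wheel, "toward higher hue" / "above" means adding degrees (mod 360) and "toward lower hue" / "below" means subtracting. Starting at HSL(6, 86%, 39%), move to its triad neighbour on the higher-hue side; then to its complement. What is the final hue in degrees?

306°

triadic ↑ +120°: 6 + 120 = 126°
complement +180°: 126 + 180 = 306°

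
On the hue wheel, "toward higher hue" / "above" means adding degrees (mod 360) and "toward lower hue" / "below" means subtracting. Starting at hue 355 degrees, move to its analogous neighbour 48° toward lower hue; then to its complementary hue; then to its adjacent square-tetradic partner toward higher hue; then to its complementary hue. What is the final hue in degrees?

37°

355 − 48 = 307°   (analog 48° ↓)
307 + 180 = 487 → 487 − 360 = 127°   (complement)
127 + 90 = 217°   (square ↑)
217 + 180 = 397 → 397 − 360 = 37°   (complement)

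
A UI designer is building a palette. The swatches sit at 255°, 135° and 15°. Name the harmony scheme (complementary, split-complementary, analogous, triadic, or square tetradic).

Sort the hues: 15°, 135°, 255°.
Successive gaps around the wheel: 120°, 120°, 120°.
Three hues equally spaced 120° apart form a triad.

triadic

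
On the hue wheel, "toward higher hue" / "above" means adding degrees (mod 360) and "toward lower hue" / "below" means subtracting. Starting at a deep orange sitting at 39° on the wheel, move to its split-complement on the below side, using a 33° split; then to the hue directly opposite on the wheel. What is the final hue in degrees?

+147° (split-comp 33° ↓): 39 + 147 = 186°
+180° (complement): 186 + 180 = 366 → 366 − 360 = 6°

6°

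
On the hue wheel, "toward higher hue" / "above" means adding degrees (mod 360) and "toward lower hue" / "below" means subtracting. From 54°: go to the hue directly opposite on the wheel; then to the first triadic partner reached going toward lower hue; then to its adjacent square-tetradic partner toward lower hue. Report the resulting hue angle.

24°

+180° (complement): 54 + 180 = 234°
−120° (triadic ↓): 234 − 120 = 114°
−90° (square ↓): 114 − 90 = 24°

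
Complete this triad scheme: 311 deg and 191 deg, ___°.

A triad places three hues 120° apart.
The full set through 191° is {71°, 191°, 311°}.
Given {191°, 311°}, the missing hue is 71°.

71°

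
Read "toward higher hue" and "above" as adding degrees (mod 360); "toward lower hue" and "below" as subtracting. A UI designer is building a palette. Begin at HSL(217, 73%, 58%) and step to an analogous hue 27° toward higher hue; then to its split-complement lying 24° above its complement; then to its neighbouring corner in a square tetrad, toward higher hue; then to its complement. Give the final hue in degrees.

358°

analog 27° ↑ +27°: 217 + 27 = 244°
split-comp 24° ↑ +204°: 244 + 204 = 448 → 448 − 360 = 88°
square ↑ +90°: 88 + 90 = 178°
complement +180°: 178 + 180 = 358°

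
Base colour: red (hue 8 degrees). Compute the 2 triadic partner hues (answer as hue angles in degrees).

A triad places three hues 120° apart.
8 + 120 = 128°
8 + 240 = 248°

128° and 248°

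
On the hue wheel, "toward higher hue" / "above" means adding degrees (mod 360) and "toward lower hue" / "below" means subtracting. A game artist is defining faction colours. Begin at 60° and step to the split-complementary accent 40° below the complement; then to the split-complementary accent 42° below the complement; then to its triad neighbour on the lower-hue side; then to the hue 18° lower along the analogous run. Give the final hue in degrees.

60 + 140 = 200°   (split-comp 40° ↓)
200 + 138 = 338°   (split-comp 42° ↓)
338 − 120 = 218°   (triadic ↓)
218 − 18 = 200°   (analog 18° ↓)

200°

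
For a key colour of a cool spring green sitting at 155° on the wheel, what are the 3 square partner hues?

245°, 335° and 65°

A square tetradic scheme places four hues every 90°.
155 + 90 = 245°
155 + 180 = 335°
155 + 270 = 425 → 425 − 360 = 65°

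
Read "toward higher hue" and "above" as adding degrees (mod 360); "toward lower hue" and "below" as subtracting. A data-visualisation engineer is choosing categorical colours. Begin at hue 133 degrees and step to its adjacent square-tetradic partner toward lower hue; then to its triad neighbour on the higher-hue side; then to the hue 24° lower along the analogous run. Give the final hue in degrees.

139°

133 − 90 = 43°   (square ↓)
43 + 120 = 163°   (triadic ↑)
163 − 24 = 139°   (analog 24° ↓)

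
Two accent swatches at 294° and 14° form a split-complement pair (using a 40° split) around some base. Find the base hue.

154°

The accents sit 40° either side of the complement, so the complement is their short-arc midpoint on the wheel.
Short-arc midpoint of 294° and 14°: 334°.
Base is 180° from the complement: 334 − 180 = 154°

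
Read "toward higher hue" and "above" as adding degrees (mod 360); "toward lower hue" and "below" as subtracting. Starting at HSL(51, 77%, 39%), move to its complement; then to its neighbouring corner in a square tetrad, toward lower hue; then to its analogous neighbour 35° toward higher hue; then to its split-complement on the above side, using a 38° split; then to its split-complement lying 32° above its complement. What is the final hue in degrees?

246°

51 + 180 = 231°   (complement)
231 − 90 = 141°   (square ↓)
141 + 35 = 176°   (analog 35° ↑)
176 + 218 = 394 → 394 − 360 = 34°   (split-comp 38° ↑)
34 + 212 = 246°   (split-comp 32° ↑)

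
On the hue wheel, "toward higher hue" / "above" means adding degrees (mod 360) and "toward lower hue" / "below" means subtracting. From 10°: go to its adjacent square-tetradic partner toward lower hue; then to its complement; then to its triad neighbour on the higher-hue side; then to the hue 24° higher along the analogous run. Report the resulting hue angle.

244°

−90° (square ↓): 10 − 90 = -80 → -80 + 360 = 280°
+180° (complement): 280 + 180 = 460 → 460 − 360 = 100°
+120° (triadic ↑): 100 + 120 = 220°
+24° (analog 24° ↑): 220 + 24 = 244°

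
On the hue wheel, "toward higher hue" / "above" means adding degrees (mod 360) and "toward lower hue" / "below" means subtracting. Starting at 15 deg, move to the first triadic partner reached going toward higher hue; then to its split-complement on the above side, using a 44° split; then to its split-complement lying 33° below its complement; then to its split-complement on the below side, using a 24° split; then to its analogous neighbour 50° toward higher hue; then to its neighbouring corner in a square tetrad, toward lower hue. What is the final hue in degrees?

262°

15 + 120 = 135°   (triadic ↑)
135 + 224 = 359°   (split-comp 44° ↑)
359 + 147 = 506 → 506 − 360 = 146°   (split-comp 33° ↓)
146 + 156 = 302°   (split-comp 24° ↓)
302 + 50 = 352°   (analog 50° ↑)
352 − 90 = 262°   (square ↓)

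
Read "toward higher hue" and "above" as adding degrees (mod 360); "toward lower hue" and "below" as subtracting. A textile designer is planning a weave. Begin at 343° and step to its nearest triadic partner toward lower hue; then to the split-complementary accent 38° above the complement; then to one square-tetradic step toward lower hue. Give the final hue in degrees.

343 − 120 = 223°   (triadic ↓)
223 + 218 = 441 → 441 − 360 = 81°   (split-comp 38° ↑)
81 − 90 = -9 → -9 + 360 = 351°   (square ↓)

351°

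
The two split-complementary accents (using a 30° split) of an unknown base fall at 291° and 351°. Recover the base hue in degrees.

The accents sit 30° either side of the complement, so the complement is their short-arc midpoint on the wheel.
Short-arc midpoint of 291° and 351°: 321°.
Base is 180° from the complement: 321 − 180 = 141°

141°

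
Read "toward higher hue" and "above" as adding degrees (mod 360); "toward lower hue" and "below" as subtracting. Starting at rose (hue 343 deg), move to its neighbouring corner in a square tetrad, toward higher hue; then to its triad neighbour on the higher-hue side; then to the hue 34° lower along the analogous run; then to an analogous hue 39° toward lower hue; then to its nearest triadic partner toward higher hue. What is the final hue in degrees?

square ↑ +90°: 343 + 90 = 433 → 433 − 360 = 73°
triadic ↑ +120°: 73 + 120 = 193°
analog 34° ↓ −34°: 193 − 34 = 159°
analog 39° ↓ −39°: 159 − 39 = 120°
triadic ↑ +120°: 120 + 120 = 240°

240°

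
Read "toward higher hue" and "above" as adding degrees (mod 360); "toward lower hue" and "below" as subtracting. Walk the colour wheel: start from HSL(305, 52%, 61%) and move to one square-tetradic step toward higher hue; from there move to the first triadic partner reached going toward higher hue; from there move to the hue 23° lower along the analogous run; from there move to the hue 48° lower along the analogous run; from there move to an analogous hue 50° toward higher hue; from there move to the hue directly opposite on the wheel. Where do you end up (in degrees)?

314°

square ↑ +90°: 305 + 90 = 395 → 395 − 360 = 35°
triadic ↑ +120°: 35 + 120 = 155°
analog 23° ↓ −23°: 155 − 23 = 132°
analog 48° ↓ −48°: 132 − 48 = 84°
analog 50° ↑ +50°: 84 + 50 = 134°
complement +180°: 134 + 180 = 314°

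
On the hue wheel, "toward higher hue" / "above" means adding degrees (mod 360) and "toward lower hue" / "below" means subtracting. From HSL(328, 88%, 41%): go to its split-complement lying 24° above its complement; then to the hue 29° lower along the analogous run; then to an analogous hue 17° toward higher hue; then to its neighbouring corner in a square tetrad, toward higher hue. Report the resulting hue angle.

250°

split-comp 24° ↑ +204°: 328 + 204 = 532 → 532 − 360 = 172°
analog 29° ↓ −29°: 172 − 29 = 143°
analog 17° ↑ +17°: 143 + 17 = 160°
square ↑ +90°: 160 + 90 = 250°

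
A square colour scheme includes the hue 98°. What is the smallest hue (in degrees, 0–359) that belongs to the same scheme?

8°

A square tetradic scheme places four hues every 90°.
The full set through 98° is {8°, 98°, 188°, 278°}.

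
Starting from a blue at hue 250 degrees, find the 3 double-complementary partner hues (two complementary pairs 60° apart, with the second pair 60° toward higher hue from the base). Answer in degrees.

A rectangular tetradic uses two complementary pairs 60° apart: offsets 0°, 60°, 180°, 240°.
250 + 60 = 310°
250 + 180 = 430 → 430 − 360 = 70°
250 + 240 = 490 → 490 − 360 = 130°

310°, 70°, 130°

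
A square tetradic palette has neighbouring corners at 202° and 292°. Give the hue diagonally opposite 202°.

A square tetradic scheme places four hues 90° apart; opposite corners are 180° apart.
202 + 180 = 382 → 382 − 360 = 22°

22°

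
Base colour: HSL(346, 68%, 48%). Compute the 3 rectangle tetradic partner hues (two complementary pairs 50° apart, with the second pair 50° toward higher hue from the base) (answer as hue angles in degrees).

36°, 166°, and 216°

A rectangular tetradic uses two complementary pairs 50° apart: offsets 0°, 50°, 180°, 230°.
346 + 50 = 396 → 396 − 360 = 36°
346 + 180 = 526 → 526 − 360 = 166°
346 + 230 = 576 → 576 − 360 = 216°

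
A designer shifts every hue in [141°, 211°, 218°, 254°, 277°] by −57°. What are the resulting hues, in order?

141 − 57 = 84°
211 − 57 = 154°
218 − 57 = 161°
254 − 57 = 197°
277 − 57 = 220°

84°, 154°, 161°, 197°, 220°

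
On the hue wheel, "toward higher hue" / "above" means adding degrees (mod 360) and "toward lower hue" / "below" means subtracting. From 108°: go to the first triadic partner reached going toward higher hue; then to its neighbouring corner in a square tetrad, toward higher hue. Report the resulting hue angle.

318°

+120° (triadic ↑): 108 + 120 = 228°
+90° (square ↑): 228 + 90 = 318°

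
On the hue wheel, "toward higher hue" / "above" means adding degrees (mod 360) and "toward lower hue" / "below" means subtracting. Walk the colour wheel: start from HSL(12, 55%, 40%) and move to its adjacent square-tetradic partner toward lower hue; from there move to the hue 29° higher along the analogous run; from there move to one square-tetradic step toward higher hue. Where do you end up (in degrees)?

−90° (square ↓): 12 − 90 = -78 → -78 + 360 = 282°
+29° (analog 29° ↑): 282 + 29 = 311°
+90° (square ↑): 311 + 90 = 401 → 401 − 360 = 41°

41°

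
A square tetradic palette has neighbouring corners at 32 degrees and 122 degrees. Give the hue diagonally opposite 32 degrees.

212°

A square tetradic scheme places four hues 90° apart; opposite corners are 180° apart.
32 + 180 = 212°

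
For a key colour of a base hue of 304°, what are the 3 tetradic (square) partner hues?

34°, 124°, and 214°

A square tetradic scheme places four hues every 90°.
304 + 90 = 394 → 394 − 360 = 34°
304 + 180 = 484 → 484 − 360 = 124°
304 + 270 = 574 → 574 − 360 = 214°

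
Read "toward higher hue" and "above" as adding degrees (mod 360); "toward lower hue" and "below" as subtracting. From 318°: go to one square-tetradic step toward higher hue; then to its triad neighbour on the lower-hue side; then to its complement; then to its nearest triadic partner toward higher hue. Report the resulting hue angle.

+90° (square ↑): 318 + 90 = 408 → 408 − 360 = 48°
−120° (triadic ↓): 48 − 120 = -72 → -72 + 360 = 288°
+180° (complement): 288 + 180 = 468 → 468 − 360 = 108°
+120° (triadic ↑): 108 + 120 = 228°

228°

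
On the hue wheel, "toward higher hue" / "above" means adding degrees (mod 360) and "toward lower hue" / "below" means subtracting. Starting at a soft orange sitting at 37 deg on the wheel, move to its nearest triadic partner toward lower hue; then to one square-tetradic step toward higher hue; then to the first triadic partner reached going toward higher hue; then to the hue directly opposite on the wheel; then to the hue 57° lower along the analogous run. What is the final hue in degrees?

triadic ↓ −120°: 37 − 120 = -83 → -83 + 360 = 277°
square ↑ +90°: 277 + 90 = 367 → 367 − 360 = 7°
triadic ↑ +120°: 7 + 120 = 127°
complement +180°: 127 + 180 = 307°
analog 57° ↓ −57°: 307 − 57 = 250°

250°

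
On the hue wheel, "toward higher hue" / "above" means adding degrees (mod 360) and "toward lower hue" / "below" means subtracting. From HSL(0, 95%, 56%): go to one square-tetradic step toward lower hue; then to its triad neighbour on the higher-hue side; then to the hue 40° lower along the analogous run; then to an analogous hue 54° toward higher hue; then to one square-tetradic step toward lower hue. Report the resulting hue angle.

square ↓ −90°: 0 − 90 = -90 → -90 + 360 = 270°
triadic ↑ +120°: 270 + 120 = 390 → 390 − 360 = 30°
analog 40° ↓ −40°: 30 − 40 = -10 → -10 + 360 = 350°
analog 54° ↑ +54°: 350 + 54 = 404 → 404 − 360 = 44°
square ↓ −90°: 44 − 90 = -46 → -46 + 360 = 314°

314°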